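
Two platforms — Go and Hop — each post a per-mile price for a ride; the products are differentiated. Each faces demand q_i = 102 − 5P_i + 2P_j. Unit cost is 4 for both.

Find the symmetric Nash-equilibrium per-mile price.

Go's profit: π = (P_{Go} − 4)(102 − 5P_{Go} + 2P_{Hop}).
∂π/∂P_{Go} = 122 − 10P_{Go} + 2P_{Hop} = 0 ⇒ P_{Go} = 12.2 + 0.2P_{Hop}.
By symmetry P_{Hop} = P_{Go}; substituting into the reaction function, 0.8P_{Go} = 12.2 and P_{Go} = 15.25.

15.25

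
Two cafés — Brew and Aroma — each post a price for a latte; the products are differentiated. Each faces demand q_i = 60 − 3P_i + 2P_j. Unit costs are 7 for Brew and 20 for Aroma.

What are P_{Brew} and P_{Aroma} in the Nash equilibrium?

Brew's profit: π = (P_{Brew} − 7)(60 − 3P_{Brew} + 2P_{Aroma}).
∂π/∂P_{Brew} = 81 − 6P_{Brew} + 2P_{Aroma} = 0 ⇒ P_{Brew} = 13.5 + (1/3)P_{Aroma}.
Similarly P_{Aroma} = 20 + (1/3)P_{Brew}.
Plugging P_{Aroma} into Brew's best response: P_{Brew} = 13.5 + (1/3)(20 + (1/3)P_{Brew}) ⇒ (8/9)P_{Brew} = 121/6, so P_{Brew} = 22.6875.
Then P_{Aroma} = 20 + (1/3)·22.6875 = 27.5625.

22.6875, 27.5625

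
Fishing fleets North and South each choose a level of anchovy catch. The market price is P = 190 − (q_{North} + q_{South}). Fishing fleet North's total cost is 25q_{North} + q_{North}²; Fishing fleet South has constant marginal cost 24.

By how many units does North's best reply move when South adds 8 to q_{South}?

-2

Fishing fleet North's profit: π = q_{North}(190 − (q_{North} + q_{South})) − 25q_{North} − q_{North}².
∂π/∂q_{North} = 165 − 4q_{North} − q_{South} = 0, so q_{North} = 41.25 − 0.25q_{South}.
The reaction-function slope is −0.25, so an 8-unit rise in q_{South} moves q_{North} by −0.25 × 8 = −2. North's best response falls — the actions are strategic substitutes.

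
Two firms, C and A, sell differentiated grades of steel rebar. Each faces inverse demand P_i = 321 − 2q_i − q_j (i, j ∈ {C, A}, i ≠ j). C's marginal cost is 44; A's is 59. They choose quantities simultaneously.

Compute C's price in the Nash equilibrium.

Firm C's profit: π = q_C(321 − 2q_C − q_A) − 44q_C.
∂π/∂q_C = 277 − 4q_C − q_A = 0 ⇒ q_C = 69.25 − 0.25q_A.
Similarly q_A = 65.5 − 0.25q_C.
Solving the two reaction functions simultaneously: (1 − (−0.25)(−0.25))q_C = 69.25 − 0.25·65.5, so 0.9375q_C = 52.875 and q_C = 56.4.
Then q_A = 65.5 − 0.25·56.4 = 51.4.
P_C = 321 − 2·56.4 − 51.4 = 156.8.

156.8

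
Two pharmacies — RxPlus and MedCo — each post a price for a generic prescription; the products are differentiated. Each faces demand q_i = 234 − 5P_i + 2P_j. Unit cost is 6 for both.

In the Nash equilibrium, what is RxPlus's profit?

3645

RxPlus's profit: π = (P_{RxPlus} − 6)(234 − 5P_{RxPlus} + 2P_{MedCo}).
∂π/∂P_{RxPlus} = 264 − 10P_{RxPlus} + 2P_{MedCo} = 0 ⇒ P_{RxPlus} = 26.4 + 0.2P_{MedCo}.
Setting P_{RxPlus} = P_{MedCo} in the reaction function: P_{RxPlus} = 26.4 + 0.2P_{RxPlus}, so P_{RxPlus} = 26.4 / 0.8 = 33.
q_{RxPlus} = 234 − 5·33 + 2·33 = 135.
Profit = (33 − 6)·135 = 3645.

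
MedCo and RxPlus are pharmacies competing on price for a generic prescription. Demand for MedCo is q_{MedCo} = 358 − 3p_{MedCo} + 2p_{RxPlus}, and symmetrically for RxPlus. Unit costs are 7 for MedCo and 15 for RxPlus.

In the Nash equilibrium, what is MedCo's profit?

23896.6875

MedCo's profit: π = (p_{MedCo} − 7)(358 − 3p_{MedCo} + 2p_{RxPlus}).
∂π/∂p_{MedCo} = 379 − 6p_{MedCo} + 2p_{RxPlus} = 0 ⇒ p_{MedCo} = 379/6 + (1/3)p_{RxPlus}.
Similarly p_{RxPlus} = 403/6 + (1/3)p_{MedCo}.
Substituting the second reaction function into the first: p_{MedCo} = 379/6 + (1/3)(403/6 + (1/3)p_{MedCo}), which gives (8/9)p_{MedCo} = 770/9 ⇒ p_{MedCo} = 96.25.
Then p_{RxPlus} = 403/6 + (1/3)·96.25 = 99.25.
q_{MedCo} = 358 − 3·96.25 + 2·99.25 = 267.75.
Profit = (96.25 − 7)·267.75 = 23896.6875.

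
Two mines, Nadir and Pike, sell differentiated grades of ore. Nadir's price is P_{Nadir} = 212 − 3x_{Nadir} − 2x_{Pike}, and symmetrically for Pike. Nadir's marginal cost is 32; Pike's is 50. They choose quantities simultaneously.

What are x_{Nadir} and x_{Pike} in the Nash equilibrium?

Mine Nadir's profit: π = x_{Nadir}(212 − 3x_{Nadir} − 2x_{Pike}) − 32x_{Nadir}.
∂π/∂x_{Nadir} = 180 − 6x_{Nadir} − 2x_{Pike} = 0 ⇒ x_{Nadir} = 30 − (1/3)x_{Pike}.
Similarly x_{Pike} = 27 − (1/3)x_{Nadir}.
Plugging x_{Pike} into Nadir's best response: x_{Nadir} = 30 − (1/3)(27 − (1/3)x_{Nadir}) ⇒ (8/9)x_{Nadir} = 21, so x_{Nadir} = 23.625.
Then x_{Pike} = 27 − (1/3)·23.625 = 19.125.

23.625, 19.125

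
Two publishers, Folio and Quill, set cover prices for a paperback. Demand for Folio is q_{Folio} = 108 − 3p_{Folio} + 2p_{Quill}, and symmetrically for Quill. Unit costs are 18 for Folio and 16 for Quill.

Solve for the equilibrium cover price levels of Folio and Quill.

Folio's profit: π = (p_{Folio} − 18)(108 − 3p_{Folio} + 2p_{Quill}).
∂π/∂p_{Folio} = 162 − 6p_{Folio} + 2p_{Quill} = 0 ⇒ p_{Folio} = 27 + (1/3)p_{Quill}.
Similarly p_{Quill} = 26 + (1/3)p_{Folio}.
Solving the two reaction functions simultaneously: (1 − (1/3)(1/3))p_{Folio} = 27 + (1/3)·26, so (8/9)p_{Folio} = 107/3 and p_{Folio} = 40.125.
Then p_{Quill} = 26 + (1/3)·40.125 = 39.375.

40.125, 39.375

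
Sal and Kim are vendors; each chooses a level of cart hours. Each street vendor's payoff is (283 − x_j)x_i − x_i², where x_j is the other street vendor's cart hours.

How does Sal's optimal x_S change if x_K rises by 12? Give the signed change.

Sal's payoff is (283 − x_K)x_S − x_S².
∂π/∂x_S = 283 − x_K − 2x_S = 0, so x_S = 141.5 − 0.5x_K.
The reaction-function slope is −0.5, so a 12-unit rise in x_K moves x_S by −0.5 × 12 = −6. Sal's best response falls — the actions are strategic substitutes.

-6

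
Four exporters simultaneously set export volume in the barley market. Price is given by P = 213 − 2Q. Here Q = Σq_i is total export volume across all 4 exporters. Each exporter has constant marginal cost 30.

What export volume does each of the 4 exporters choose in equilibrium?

18.3

A representative exporter's profit is π_i = q_i(213 − 2Q) − 30q_i, with Q = q_i + Σ_{j≠i} q_j.
First-order condition: 183 − 4q_i − 2Σ_{j≠i} q_j = 0.
With identical exporters, set every q_j = q: then 183 − 4q − 6q = 0, i.e. q = 183/10 = 18.3.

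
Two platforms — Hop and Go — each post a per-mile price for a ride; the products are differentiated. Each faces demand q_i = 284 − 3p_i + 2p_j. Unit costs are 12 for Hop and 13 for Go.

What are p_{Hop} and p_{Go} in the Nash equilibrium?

Hop's profit: π = (p_{Hop} − 12)(284 − 3p_{Hop} + 2p_{Go}).
∂π/∂p_{Hop} = 320 − 6p_{Hop} + 2p_{Go} = 0 ⇒ p_{Hop} = 160/3 + (1/3)p_{Go}.
Similarly p_{Go} = 323/6 + (1/3)p_{Hop}.
Substituting the second reaction function into the first: p_{Hop} = 160/3 + (1/3)(323/6 + (1/3)p_{Hop}), which gives (8/9)p_{Hop} = 1283/18 ⇒ p_{Hop} = 80.1875.
Then p_{Go} = 323/6 + (1/3)·80.1875 = 80.5625.

80.1875, 80.5625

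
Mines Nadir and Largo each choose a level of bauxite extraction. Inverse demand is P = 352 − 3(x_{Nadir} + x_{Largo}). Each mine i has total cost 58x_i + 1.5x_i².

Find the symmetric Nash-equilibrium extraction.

24.5

Mine Nadir's profit: π = x_{Nadir}(352 − 3(x_{Nadir} + x_{Largo})) − 58x_{Nadir} − 1.5x_{Nadir}².
∂π/∂x_{Nadir} = 294 − 9x_{Nadir} − 3x_{Largo} = 0, so x_{Nadir} = 98/3 − (1/3)x_{Largo}.
Setting x_{Nadir} = x_{Largo} in the reaction function: x_{Nadir} = 98/3 − (1/3)x_{Nadir}, so x_{Nadir} = (98/3) / (4/3) = 24.5.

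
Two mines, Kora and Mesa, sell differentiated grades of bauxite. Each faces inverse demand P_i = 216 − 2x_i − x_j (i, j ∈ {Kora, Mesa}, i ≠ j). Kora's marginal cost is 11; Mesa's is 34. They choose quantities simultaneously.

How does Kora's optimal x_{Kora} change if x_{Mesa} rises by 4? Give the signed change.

Mine Kora's profit: π = x_{Kora}(216 − 2x_{Kora} − x_{Mesa}) − 11x_{Kora}.
∂π/∂x_{Kora} = 205 − 4x_{Kora} − x_{Mesa} = 0 ⇒ x_{Kora} = 51.25 − 0.25x_{Mesa}.
The reaction-function slope is −0.25, so a 4-unit rise in x_{Mesa} moves x_{Kora} by −0.25 × 4 = −1. Kora's best response falls — the actions are strategic substitutes.

-1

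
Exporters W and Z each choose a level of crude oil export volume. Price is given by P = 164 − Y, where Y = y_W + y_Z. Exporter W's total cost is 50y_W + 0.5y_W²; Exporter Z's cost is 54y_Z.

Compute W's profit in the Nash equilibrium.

Exporter W's profit: π = y_W(164 − (y_W + y_Z)) − 50y_W − 0.5y_W².
∂π/∂y_W = 114 − 3y_W − y_Z = 0, so y_W = 38 − (1/3)y_Z.
For Z: ∂π/∂y_Z = 110 − 2y_Z − y_W = 0 ⇒ y_Z = 55 − 0.5y_W.
Solving the two reaction functions simultaneously: (1 − (−1/3)(−0.5))y_W = 38 − (1/3)·55, so (5/6)y_W = 59/3 and y_W = 23.6.
Then y_Z = 55 − 0.5·23.6 = 43.2.
Price P = 164 − 66.8 = 97.2.
W's profit: (97.2 − 50)·23.6 − 0.5(23.6)² = 835.44.

835.44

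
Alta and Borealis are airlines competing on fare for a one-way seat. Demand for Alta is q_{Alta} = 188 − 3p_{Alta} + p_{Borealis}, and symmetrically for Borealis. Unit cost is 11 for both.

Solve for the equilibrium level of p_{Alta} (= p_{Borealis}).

44.2

Alta's profit: π = (p_{Alta} − 11)(188 − 3p_{Alta} + p_{Borealis}).
∂π/∂p_{Alta} = 221 − 6p_{Alta} + p_{Borealis} = 0 ⇒ p_{Alta} = 221/6 + (1/6)p_{Borealis}.
The game is symmetric, so in equilibrium p_{Borealis} = p_{Alta}: the reaction function gives (5/6)p_{Alta} = 221/6, hence p_{Alta} = 44.2.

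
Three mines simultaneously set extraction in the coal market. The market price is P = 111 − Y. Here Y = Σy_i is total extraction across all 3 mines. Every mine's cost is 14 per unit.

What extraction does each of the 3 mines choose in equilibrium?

A representative mine's profit is π_i = y_i(111 − Y) − 14y_i, with Y = y_i + Σ_{j≠i} y_j.
First-order condition: 97 − 2y_i − Σ_{j≠i} y_j = 0.
With identical mines, set every y_j = y: then 97 − 2y − 2y = 0, i.e. y = 97/4 = 24.25.

24.25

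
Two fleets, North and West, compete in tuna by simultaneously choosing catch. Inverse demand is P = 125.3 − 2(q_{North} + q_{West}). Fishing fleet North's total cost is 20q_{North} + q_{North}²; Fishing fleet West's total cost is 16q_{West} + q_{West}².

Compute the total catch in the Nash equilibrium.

Fishing fleet North's profit: π = q_{North}(125.3 − 2(q_{North} + q_{West})) − 20q_{North} − q_{North}².
∂π/∂q_{North} = 105.3 − 6q_{North} − 2q_{West} = 0, so q_{North} = 17.55 − (1/3)q_{West}.
By the same steps for West: q_{West} = 1093/60 − (1/3)q_{North}.
Plugging q_{West} into North's best response: q_{North} = 17.55 − (1/3)(1093/60 − (1/3)q_{North}) ⇒ (8/9)q_{North} = 1033/90, so q_{North} = 12.9125.
Then q_{West} = 1093/60 − (1/3)·12.9125 = 13.9125.
Total catch: 12.9125 + 13.9125 = 26.825.

26.825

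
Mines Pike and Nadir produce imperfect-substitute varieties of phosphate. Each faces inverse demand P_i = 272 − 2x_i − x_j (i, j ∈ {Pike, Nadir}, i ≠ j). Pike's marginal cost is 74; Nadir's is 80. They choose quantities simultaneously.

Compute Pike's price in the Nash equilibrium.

154

Mine Pike's profit: π = x_{Pike}(272 − 2x_{Pike} − x_{Nadir}) − 74x_{Pike}.
∂π/∂x_{Pike} = 198 − 4x_{Pike} − x_{Nadir} = 0 ⇒ x_{Pike} = 49.5 − 0.25x_{Nadir}.
Similarly x_{Nadir} = 48 − 0.25x_{Pike}.
Solving the two reaction functions simultaneously: (1 − (−0.25)(−0.25))x_{Pike} = 49.5 − 0.25·48, so 0.9375x_{Pike} = 37.5 and x_{Pike} = 40.
Then x_{Nadir} = 48 − 0.25·40 = 38.
P_{Pike} = 272 − 2·40 − 38 = 154.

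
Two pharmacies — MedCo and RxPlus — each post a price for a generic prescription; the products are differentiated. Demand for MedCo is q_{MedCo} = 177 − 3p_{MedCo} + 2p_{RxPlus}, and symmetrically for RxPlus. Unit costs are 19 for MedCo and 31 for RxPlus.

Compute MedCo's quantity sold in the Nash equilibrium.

125.25

MedCo's profit: π = (p_{MedCo} − 19)(177 − 3p_{MedCo} + 2p_{RxPlus}).
∂π/∂p_{MedCo} = 234 − 6p_{MedCo} + 2p_{RxPlus} = 0 ⇒ p_{MedCo} = 39 + (1/3)p_{RxPlus}.
Similarly p_{RxPlus} = 45 + (1/3)p_{MedCo}.
Substituting the second reaction function into the first: p_{MedCo} = 39 + (1/3)(45 + (1/3)p_{MedCo}), which gives (8/9)p_{MedCo} = 54 ⇒ p_{MedCo} = 60.75.
Then p_{RxPlus} = 45 + (1/3)·60.75 = 65.25.
q_{MedCo} = 177 − 3·60.75 + 2·65.25 = 125.25.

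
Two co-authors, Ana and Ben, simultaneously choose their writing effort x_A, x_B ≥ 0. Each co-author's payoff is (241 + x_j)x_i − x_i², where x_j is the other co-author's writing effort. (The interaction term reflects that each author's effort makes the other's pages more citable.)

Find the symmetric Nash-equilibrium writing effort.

241

Ana's payoff is (241 + x_B)x_A − x_A².
∂π/∂x_A = 241 + x_B − 2x_A = 0, so x_A = 120.5 + 0.5x_B.
Setting x_A = x_B in the reaction function: x_A = 120.5 + 0.5x_A, so x_A = 120.5 / 0.5 = 241.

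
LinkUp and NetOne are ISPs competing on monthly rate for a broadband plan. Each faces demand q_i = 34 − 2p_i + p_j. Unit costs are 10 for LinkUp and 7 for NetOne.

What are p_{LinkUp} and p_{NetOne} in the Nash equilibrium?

LinkUp's profit: π = (p_{LinkUp} − 10)(34 − 2p_{LinkUp} + p_{NetOne}).
∂π/∂p_{LinkUp} = 54 − 4p_{LinkUp} + p_{NetOne} = 0 ⇒ p_{LinkUp} = 13.5 + 0.25p_{NetOne}.
Similarly p_{NetOne} = 12 + 0.25p_{LinkUp}.
Solving the two reaction functions simultaneously: (1 − (0.25)(0.25))p_{LinkUp} = 13.5 + 0.25·12, so 0.9375p_{LinkUp} = 16.5 and p_{LinkUp} = 17.6.
Then p_{NetOne} = 12 + 0.25·17.6 = 16.4.

17.6, 16.4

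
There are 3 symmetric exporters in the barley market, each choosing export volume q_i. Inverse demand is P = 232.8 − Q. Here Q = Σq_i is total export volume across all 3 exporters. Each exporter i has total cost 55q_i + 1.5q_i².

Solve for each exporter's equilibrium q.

A representative exporter's profit is π_i = q_i(232.8 − Q) − 55q_i − 1.5q_i², with Q = q_i + Σ_{j≠i} q_j.
First-order condition: 177.8 − 5q_i − Σ_{j≠i} q_j = 0.
Imposing symmetry (q_j = q for all j) turns Σ_{j≠i} q_j into 2q, so 177.8 = 7q and q = 25.4.

25.4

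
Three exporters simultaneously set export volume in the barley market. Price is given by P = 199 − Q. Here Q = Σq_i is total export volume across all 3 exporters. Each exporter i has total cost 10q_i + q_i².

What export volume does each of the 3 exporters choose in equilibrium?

31.5

A representative exporter's profit is π_i = q_i(199 − Q) − 10q_i − q_i², with Q = q_i + Σ_{j≠i} q_j.
First-order condition: 189 − 4q_i − Σ_{j≠i} q_j = 0.
Imposing symmetry (q_j = q for all j) turns Σ_{j≠i} q_j into 2q, so 189 = 6q and q = 31.5.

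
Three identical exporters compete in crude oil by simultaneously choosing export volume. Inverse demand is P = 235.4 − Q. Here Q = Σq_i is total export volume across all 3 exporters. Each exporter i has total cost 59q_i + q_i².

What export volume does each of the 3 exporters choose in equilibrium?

29.4

A representative exporter's profit is π_i = q_i(235.4 − Q) − 59q_i − q_i², with Q = q_i + Σ_{j≠i} q_j.
First-order condition: 176.4 − 4q_i − Σ_{j≠i} q_j = 0.
With identical exporters, set every q_j = q: then 176.4 − 4q − 2q = 0, i.e. q = 176.4/6 = 29.4.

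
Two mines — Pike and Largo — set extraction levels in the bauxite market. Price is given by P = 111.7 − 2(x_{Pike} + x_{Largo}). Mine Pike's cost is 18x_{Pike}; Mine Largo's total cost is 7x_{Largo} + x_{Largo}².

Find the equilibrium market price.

Mine Pike's profit: π = x_{Pike}(111.7 − 2(x_{Pike} + x_{Largo})) − 18x_{Pike}.
∂π/∂x_{Pike} = 93.7 − 4x_{Pike} − 2x_{Largo} = 0, so x_{Pike} = 23.425 − 0.5x_{Largo}.
For Largo: ∂π/∂x_{Largo} = 104.7 − 6x_{Largo} − 2x_{Pike} = 0 ⇒ x_{Largo} = 17.45 − (1/3)x_{Pike}.
Substituting the second reaction function into the first: x_{Pike} = 23.425 − 0.5(17.45 − (1/3)x_{Pike}), which gives (5/6)x_{Pike} = 14.7 ⇒ x_{Pike} = 17.64.
Then x_{Largo} = 17.45 − (1/3)·17.64 = 11.57.
Equilibrium price: P = 111.7 − 2·29.21 = 53.28.

53.28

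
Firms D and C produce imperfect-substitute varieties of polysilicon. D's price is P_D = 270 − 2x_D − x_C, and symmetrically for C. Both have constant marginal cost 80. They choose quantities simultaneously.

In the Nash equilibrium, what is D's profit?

2888

Firm D's profit: π = x_D(270 − 2x_D − x_C) − 80x_D.
∂π/∂x_D = 190 − 4x_D − x_C = 0 ⇒ x_D = 47.5 − 0.25x_C.
Setting x_D = x_C in the reaction function: x_D = 47.5 − 0.25x_D, so x_D = 47.5 / 1.25 = 38.
P_D = 270 − 2·38 − 38 = 156.
Profit = (156 − 80)·38 = 2888.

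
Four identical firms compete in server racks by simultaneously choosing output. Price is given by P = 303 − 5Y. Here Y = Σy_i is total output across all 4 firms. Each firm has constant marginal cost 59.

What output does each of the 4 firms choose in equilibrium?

9.76

A representative firm's profit is π_i = y_i(303 − 5Y) − 59y_i, with Y = y_i + Σ_{j≠i} y_j.
First-order condition: 244 − 10y_i − 5Σ_{j≠i} y_j = 0.
In a symmetric equilibrium every firm chooses the same y, so Σ_{j≠i} y_j = 3y. The condition becomes 244 − 25y = 0, giving y = 244/25 = 9.76.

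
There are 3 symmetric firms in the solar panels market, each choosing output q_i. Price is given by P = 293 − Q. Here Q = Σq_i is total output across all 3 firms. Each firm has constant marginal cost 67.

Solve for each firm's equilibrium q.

A representative firm's profit is π_i = q_i(293 − Q) − 67q_i, with Q = q_i + Σ_{j≠i} q_j.
First-order condition: 226 − 2q_i − Σ_{j≠i} q_j = 0.
In a symmetric equilibrium every firm chooses the same q, so Σ_{j≠i} q_j = 2q. The condition becomes 226 − 4q = 0, giving q = 226/4 = 56.5.

56.5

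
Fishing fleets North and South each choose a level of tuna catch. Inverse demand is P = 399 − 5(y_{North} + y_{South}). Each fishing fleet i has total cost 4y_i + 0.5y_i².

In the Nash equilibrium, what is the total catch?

49.375

Fishing fleet North's profit: π = y_{North}(399 − 5(y_{North} + y_{South})) − 4y_{North} − 0.5y_{North}².
∂π/∂y_{North} = 395 − 11y_{North} − 5y_{South} = 0, so y_{North} = 395/11 − (5/11)y_{South}.
The game is symmetric, so in equilibrium y_{South} = y_{North}: the reaction function gives (16/11)y_{North} = 395/11, hence y_{North} = 24.6875.
Total catch: 24.6875 + 24.6875 = 49.375.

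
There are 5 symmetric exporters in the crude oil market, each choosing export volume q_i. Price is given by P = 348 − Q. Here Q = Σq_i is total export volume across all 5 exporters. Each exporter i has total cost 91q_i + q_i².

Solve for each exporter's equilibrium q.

32.125

A representative exporter's profit is π_i = q_i(348 − Q) − 91q_i − q_i², with Q = q_i + Σ_{j≠i} q_j.
First-order condition: 257 − 4q_i − Σ_{j≠i} q_j = 0.
Imposing symmetry (q_j = q for all j) turns Σ_{j≠i} q_j into 4q, so 257 = 8q and q = 32.125.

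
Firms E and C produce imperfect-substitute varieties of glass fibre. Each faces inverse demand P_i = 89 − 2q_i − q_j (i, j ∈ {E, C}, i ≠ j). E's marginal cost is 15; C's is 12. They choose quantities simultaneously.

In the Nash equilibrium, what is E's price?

Firm E's profit: π = q_E(89 − 2q_E − q_C) − 15q_E.
∂π/∂q_E = 74 − 4q_E − q_C = 0 ⇒ q_E = 18.5 − 0.25q_C.
Similarly q_C = 19.25 − 0.25q_E.
Plugging q_C into E's best response: q_E = 18.5 − 0.25(19.25 − 0.25q_E) ⇒ 0.9375q_E = 13.6875, so q_E = 14.6.
Then q_C = 19.25 − 0.25·14.6 = 15.6.
P_E = 89 − 2·14.6 − 15.6 = 44.2.

44.2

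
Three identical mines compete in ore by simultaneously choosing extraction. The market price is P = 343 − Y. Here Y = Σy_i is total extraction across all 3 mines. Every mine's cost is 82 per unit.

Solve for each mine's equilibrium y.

A representative mine's profit is π_i = y_i(343 − Y) − 82y_i, with Y = y_i + Σ_{j≠i} y_j.
First-order condition: 261 − 2y_i − Σ_{j≠i} y_j = 0.
With identical mines, set every y_j = y: then 261 − 2y − 2y = 0, i.e. y = 261/4 = 65.25.

65.25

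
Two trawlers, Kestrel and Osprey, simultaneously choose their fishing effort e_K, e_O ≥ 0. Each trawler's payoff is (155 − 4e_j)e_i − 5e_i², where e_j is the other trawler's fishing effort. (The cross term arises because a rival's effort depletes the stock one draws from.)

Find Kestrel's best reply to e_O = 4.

13.9

Kestrel's payoff is (155 − 4e_O)e_K − 5e_K².
∂π/∂e_K = 155 − 4e_O − 10e_K = 0, so e_K = 15.5 − 0.4e_O.
At e_O = 4: e_K = 15.5 − 0.4·4 = 13.9.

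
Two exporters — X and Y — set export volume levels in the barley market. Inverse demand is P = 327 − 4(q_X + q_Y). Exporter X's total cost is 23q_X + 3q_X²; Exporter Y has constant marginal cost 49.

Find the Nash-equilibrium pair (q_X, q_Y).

13.75, 27.875

Exporter X's profit: π = q_X(327 − 4(q_X + q_Y)) − 23q_X − 3q_X².
∂π/∂q_X = 304 − 14q_X − 4q_Y = 0, so q_X = 152/7 − (2/7)q_Y.
For Y: ∂π/∂q_Y = 278 − 8q_Y − 4q_X = 0 ⇒ q_Y = 34.75 − 0.5q_X.
Plugging q_Y into X's best response: q_X = 152/7 − (2/7)(34.75 − 0.5q_X) ⇒ (6/7)q_X = 165/14, so q_X = 13.75.
Then q_Y = 34.75 − 0.5·13.75 = 27.875.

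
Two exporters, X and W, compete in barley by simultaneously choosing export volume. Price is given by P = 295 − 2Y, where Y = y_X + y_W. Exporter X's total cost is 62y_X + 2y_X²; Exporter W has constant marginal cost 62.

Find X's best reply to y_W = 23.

Exporter X's profit: π = y_X(295 − 2(y_X + y_W)) − 62y_X − 2y_X².
∂π/∂y_X = 233 − 8y_X − 2y_W = 0, so y_X = 29.125 − 0.25y_W.
At y_W = 23: y_X = 29.125 − 0.25·23 = 23.375.

23.375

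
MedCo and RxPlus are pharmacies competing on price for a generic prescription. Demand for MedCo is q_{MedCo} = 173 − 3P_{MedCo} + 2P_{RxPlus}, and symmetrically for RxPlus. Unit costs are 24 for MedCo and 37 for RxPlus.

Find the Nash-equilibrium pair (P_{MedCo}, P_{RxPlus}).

63.6875, 68.5625

MedCo's profit: π = (P_{MedCo} − 24)(173 − 3P_{MedCo} + 2P_{RxPlus}).
∂π/∂P_{MedCo} = 245 − 6P_{MedCo} + 2P_{RxPlus} = 0 ⇒ P_{MedCo} = 245/6 + (1/3)P_{RxPlus}.
Similarly P_{RxPlus} = 142/3 + (1/3)P_{MedCo}.
Plugging P_{RxPlus} into MedCo's best response: P_{MedCo} = 245/6 + (1/3)(142/3 + (1/3)P_{MedCo}) ⇒ (8/9)P_{MedCo} = 1019/18, so P_{MedCo} = 63.6875.
Then P_{RxPlus} = 142/3 + (1/3)·63.6875 = 68.5625.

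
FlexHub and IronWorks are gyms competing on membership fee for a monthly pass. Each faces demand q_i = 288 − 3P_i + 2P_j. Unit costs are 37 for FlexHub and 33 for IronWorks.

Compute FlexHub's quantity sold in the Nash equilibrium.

FlexHub's profit: π = (P_{FlexHub} − 37)(288 − 3P_{FlexHub} + 2P_{IronWorks}).
∂π/∂P_{FlexHub} = 399 − 6P_{FlexHub} + 2P_{IronWorks} = 0 ⇒ P_{FlexHub} = 66.5 + (1/3)P_{IronWorks}.
Similarly P_{IronWorks} = 64.5 + (1/3)P_{FlexHub}.
Substituting the second reaction function into the first: P_{FlexHub} = 66.5 + (1/3)(64.5 + (1/3)P_{FlexHub}), which gives (8/9)P_{FlexHub} = 88 ⇒ P_{FlexHub} = 99.
Then P_{IronWorks} = 64.5 + (1/3)·99 = 97.5.
q_{FlexHub} = 288 − 3·99 + 2·97.5 = 186.

186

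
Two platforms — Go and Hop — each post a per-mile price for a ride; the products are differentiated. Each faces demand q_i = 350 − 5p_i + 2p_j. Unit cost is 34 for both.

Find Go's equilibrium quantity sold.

155

Go's profit: π = (p_{Go} − 34)(350 − 5p_{Go} + 2p_{Hop}).
∂π/∂p_{Go} = 520 − 10p_{Go} + 2p_{Hop} = 0 ⇒ p_{Go} = 52 + 0.2p_{Hop}.
Setting p_{Go} = p_{Hop} in the reaction function: p_{Go} = 52 + 0.2p_{Go}, so p_{Go} = 52 / 0.8 = 65.
q_{Go} = 350 − 5·65 + 2·65 = 155.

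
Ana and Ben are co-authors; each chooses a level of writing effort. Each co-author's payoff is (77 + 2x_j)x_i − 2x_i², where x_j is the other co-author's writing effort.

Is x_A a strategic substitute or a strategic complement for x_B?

strategic complements

Ana's payoff is (77 + 2x_B)x_A − 2x_A².
∂π/∂x_A = 77 + 2x_B − 4x_A = 0, so x_A = 19.25 + 0.5x_B.
The best-response slope dx_A/dx_B = 0.5 > 0: the reaction function is upward-sloping, so the choices are strategic complements.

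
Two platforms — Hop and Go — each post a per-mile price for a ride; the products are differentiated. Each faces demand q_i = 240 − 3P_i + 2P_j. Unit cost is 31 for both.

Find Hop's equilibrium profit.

8190.1875

Hop's profit: π = (P_{Hop} − 31)(240 − 3P_{Hop} + 2P_{Go}).
∂π/∂P_{Hop} = 333 − 6P_{Hop} + 2P_{Go} = 0 ⇒ P_{Hop} = 55.5 + (1/3)P_{Go}.
By symmetry P_{Go} = P_{Hop}; substituting into the reaction function, (2/3)P_{Hop} = 55.5 and P_{Hop} = 83.25.
q_{Hop} = 240 − 3·83.25 + 2·83.25 = 156.75.
Profit = (83.25 − 31)·156.75 = 8190.1875.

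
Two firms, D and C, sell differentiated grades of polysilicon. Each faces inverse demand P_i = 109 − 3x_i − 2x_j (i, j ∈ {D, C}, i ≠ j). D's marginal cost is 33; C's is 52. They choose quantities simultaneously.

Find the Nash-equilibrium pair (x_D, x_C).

10.6875, 5.9375

Firm D's profit: π = x_D(109 − 3x_D − 2x_C) − 33x_D.
∂π/∂x_D = 76 − 6x_D − 2x_C = 0 ⇒ x_D = 38/3 − (1/3)x_C.
Similarly x_C = 9.5 − (1/3)x_D.
Plugging x_C into D's best response: x_D = 38/3 − (1/3)(9.5 − (1/3)x_D) ⇒ (8/9)x_D = 9.5, so x_D = 10.6875.
Then x_C = 9.5 − (1/3)·10.6875 = 5.9375.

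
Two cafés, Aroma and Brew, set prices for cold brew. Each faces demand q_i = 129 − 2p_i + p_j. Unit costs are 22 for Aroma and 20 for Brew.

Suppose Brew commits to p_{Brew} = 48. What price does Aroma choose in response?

Aroma's profit: π = (p_{Aroma} − 22)(129 − 2p_{Aroma} + p_{Brew}).
∂π/∂p_{Aroma} = 173 − 4p_{Aroma} + p_{Brew} = 0 ⇒ p_{Aroma} = 43.25 + 0.25p_{Brew}.
At p_{Brew} = 48: p_{Aroma} = 43.25 + 0.25·48 = 55.25.

55.25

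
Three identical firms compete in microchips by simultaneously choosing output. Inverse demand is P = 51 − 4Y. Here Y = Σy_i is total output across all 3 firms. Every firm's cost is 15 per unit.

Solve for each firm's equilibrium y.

A representative firm's profit is π_i = y_i(51 − 4Y) − 15y_i, with Y = y_i + Σ_{j≠i} y_j.
First-order condition: 36 − 8y_i − 4Σ_{j≠i} y_j = 0.
With identical firms, set every y_j = y: then 36 − 8y − 8y = 0, i.e. y = 36/16 = 2.25.

2.25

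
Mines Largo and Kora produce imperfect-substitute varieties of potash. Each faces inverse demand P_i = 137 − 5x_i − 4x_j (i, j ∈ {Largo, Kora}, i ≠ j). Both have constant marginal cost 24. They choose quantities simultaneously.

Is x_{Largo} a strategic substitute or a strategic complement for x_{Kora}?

strategic substitutes

Mine Largo's profit: π = x_{Largo}(137 − 5x_{Largo} − 4x_{Kora}) − 24x_{Largo}.
∂π/∂x_{Largo} = 113 − 10x_{Largo} − 4x_{Kora} = 0 ⇒ x_{Largo} = 11.3 − 0.4x_{Kora}.
The best-response slope dx_{Largo}/dx_{Kora} = −0.4 < 0: the reaction function is downward-sloping, so the choices are strategic substitutes.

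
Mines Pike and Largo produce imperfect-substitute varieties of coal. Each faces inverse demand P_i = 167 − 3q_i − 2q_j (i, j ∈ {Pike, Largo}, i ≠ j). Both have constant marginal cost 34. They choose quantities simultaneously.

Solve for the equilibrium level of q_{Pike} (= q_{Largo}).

16.625

Mine Pike's profit: π = q_{Pike}(167 − 3q_{Pike} − 2q_{Largo}) − 34q_{Pike}.
∂π/∂q_{Pike} = 133 − 6q_{Pike} − 2q_{Largo} = 0 ⇒ q_{Pike} = 133/6 − (1/3)q_{Largo}.
By symmetry q_{Largo} = q_{Pike}; substituting into the reaction function, (4/3)q_{Pike} = 133/6 and q_{Pike} = 16.625.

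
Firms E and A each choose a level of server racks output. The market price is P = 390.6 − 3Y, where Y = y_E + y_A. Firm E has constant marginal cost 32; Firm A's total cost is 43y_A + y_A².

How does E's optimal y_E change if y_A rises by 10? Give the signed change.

-5

Firm E's profit: π = y_E(390.6 − 3(y_E + y_A)) − 32y_E.
∂π/∂y_E = 358.6 − 6y_E − 3y_A = 0, so y_E = 1793/30 − 0.5y_A.
The reaction-function slope is −0.5, so a 10-unit rise in y_A moves y_E by −0.5 × 10 = −5. E's best response falls — the actions are strategic substitutes.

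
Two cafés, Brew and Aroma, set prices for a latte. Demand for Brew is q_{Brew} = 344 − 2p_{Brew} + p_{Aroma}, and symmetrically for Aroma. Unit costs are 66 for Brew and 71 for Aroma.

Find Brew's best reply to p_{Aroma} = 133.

Brew's profit: π = (p_{Brew} − 66)(344 − 2p_{Brew} + p_{Aroma}).
∂π/∂p_{Brew} = 476 − 4p_{Brew} + p_{Aroma} = 0 ⇒ p_{Brew} = 119 + 0.25p_{Aroma}.
At p_{Aroma} = 133: p_{Brew} = 119 + 0.25·133 = 152.25.

152.25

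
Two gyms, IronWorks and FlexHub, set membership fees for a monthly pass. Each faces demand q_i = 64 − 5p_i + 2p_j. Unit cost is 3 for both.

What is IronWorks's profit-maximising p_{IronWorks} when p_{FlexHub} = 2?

IronWorks's profit: π = (p_{IronWorks} − 3)(64 − 5p_{IronWorks} + 2p_{FlexHub}).
∂π/∂p_{IronWorks} = 79 − 10p_{IronWorks} + 2p_{FlexHub} = 0 ⇒ p_{IronWorks} = 7.9 + 0.2p_{FlexHub}.
At p_{FlexHub} = 2: p_{IronWorks} = 7.9 + 0.2·2 = 8.3.

8.3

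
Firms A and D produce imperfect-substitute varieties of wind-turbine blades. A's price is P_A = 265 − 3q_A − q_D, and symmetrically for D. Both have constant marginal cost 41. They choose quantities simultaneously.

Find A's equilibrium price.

Firm A's profit: π = q_A(265 − 3q_A − q_D) − 41q_A.
∂π/∂q_A = 224 − 6q_A − q_D = 0 ⇒ q_A = 112/3 − (1/6)q_D.
Setting q_A = q_D in the reaction function: q_A = 112/3 − (1/6)q_A, so q_A = (112/3) / (7/6) = 32.
P_A = 265 − 3·32 − 32 = 137.

137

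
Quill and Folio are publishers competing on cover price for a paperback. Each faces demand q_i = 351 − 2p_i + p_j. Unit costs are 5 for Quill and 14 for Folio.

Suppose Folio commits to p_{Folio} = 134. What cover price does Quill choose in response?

Quill's profit: π = (p_{Quill} − 5)(351 − 2p_{Quill} + p_{Folio}).
∂π/∂p_{Quill} = 361 − 4p_{Quill} + p_{Folio} = 0 ⇒ p_{Quill} = 90.25 + 0.25p_{Folio}.
At p_{Folio} = 134: p_{Quill} = 90.25 + 0.25·134 = 123.75.

123.75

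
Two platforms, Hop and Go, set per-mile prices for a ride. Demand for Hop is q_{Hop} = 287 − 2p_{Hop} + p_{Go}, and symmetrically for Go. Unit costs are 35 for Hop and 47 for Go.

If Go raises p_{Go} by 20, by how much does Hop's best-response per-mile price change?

Hop's profit: π = (p_{Hop} − 35)(287 − 2p_{Hop} + p_{Go}).
∂π/∂p_{Hop} = 357 − 4p_{Hop} + p_{Go} = 0 ⇒ p_{Hop} = 89.25 + 0.25p_{Go}.
The reaction-function slope is 0.25, so a 20-unit rise in p_{Go} moves p_{Hop} by 0.25 × 20 = 5. Hop's best response rises — the actions are strategic complements.

5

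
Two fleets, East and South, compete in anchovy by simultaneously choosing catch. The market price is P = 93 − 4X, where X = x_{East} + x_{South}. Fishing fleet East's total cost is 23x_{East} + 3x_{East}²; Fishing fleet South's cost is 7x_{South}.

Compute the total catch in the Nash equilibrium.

11.875

Fishing fleet East's profit: π = x_{East}(93 − 4(x_{East} + x_{South})) − 23x_{East} − 3x_{East}².
∂π/∂x_{East} = 70 − 14x_{East} − 4x_{South} = 0, so x_{East} = 5 − (2/7)x_{South}.
For South: ∂π/∂x_{South} = 86 − 8x_{South} − 4x_{East} = 0 ⇒ x_{South} = 10.75 − 0.5x_{East}.
Solving the two reaction functions simultaneously: (1 − (−2/7)(−0.5))x_{East} = 5 − (2/7)·10.75, so (6/7)x_{East} = 27/14 and x_{East} = 2.25.
Then x_{South} = 10.75 − 0.5·2.25 = 9.625.
Total catch: 2.25 + 9.625 = 11.875.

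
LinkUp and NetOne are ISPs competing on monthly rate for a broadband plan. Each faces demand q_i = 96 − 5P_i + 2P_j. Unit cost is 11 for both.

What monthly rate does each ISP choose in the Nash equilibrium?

LinkUp's profit: π = (P_{LinkUp} − 11)(96 − 5P_{LinkUp} + 2P_{NetOne}).
∂π/∂P_{LinkUp} = 151 − 10P_{LinkUp} + 2P_{NetOne} = 0 ⇒ P_{LinkUp} = 15.1 + 0.2P_{NetOne}.
By symmetry P_{NetOne} = P_{LinkUp}; substituting into the reaction function, 0.8P_{LinkUp} = 15.1 and P_{LinkUp} = 18.875.

18.875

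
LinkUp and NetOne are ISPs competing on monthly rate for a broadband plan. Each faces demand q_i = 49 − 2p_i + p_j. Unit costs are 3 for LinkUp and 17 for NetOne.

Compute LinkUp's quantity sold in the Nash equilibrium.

LinkUp's profit: π = (p_{LinkUp} − 3)(49 − 2p_{LinkUp} + p_{NetOne}).
∂π/∂p_{LinkUp} = 55 − 4p_{LinkUp} + p_{NetOne} = 0 ⇒ p_{LinkUp} = 13.75 + 0.25p_{NetOne}.
Similarly p_{NetOne} = 20.75 + 0.25p_{LinkUp}.
Substituting the second reaction function into the first: p_{LinkUp} = 13.75 + 0.25(20.75 + 0.25p_{LinkUp}), which gives 0.9375p_{LinkUp} = 18.9375 ⇒ p_{LinkUp} = 20.2.
Then p_{NetOne} = 20.75 + 0.25·20.2 = 25.8.
q_{LinkUp} = 49 − 2·20.2 + 25.8 = 34.4.

34.4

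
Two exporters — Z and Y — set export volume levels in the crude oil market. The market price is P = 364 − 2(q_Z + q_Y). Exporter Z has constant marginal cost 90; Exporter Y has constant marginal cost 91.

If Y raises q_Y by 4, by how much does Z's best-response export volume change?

-2

Exporter Z's profit: π = q_Z(364 − 2(q_Z + q_Y)) − 90q_Z.
∂π/∂q_Z = 274 − 4q_Z − 2q_Y = 0, so q_Z = 68.5 − 0.5q_Y.
The reaction-function slope is −0.5, so a 4-unit rise in q_Y moves q_Z by −0.5 × 4 = −2. Z's best response falls — the actions are strategic substitutes.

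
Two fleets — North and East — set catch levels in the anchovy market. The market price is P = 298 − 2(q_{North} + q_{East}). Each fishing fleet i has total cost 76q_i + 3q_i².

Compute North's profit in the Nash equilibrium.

Fishing fleet North's profit: π = q_{North}(298 − 2(q_{North} + q_{East})) − 76q_{North} − 3q_{North}².
∂π/∂q_{North} = 222 − 10q_{North} − 2q_{East} = 0, so q_{North} = 22.2 − 0.2q_{East}.
Setting q_{North} = q_{East} in the reaction function: q_{North} = 22.2 − 0.2q_{North}, so q_{North} = 22.2 / 1.2 = 18.5.
Price P = 298 − 2·37 = 224.
North's profit: (224 − 76)·18.5 − 3(18.5)² = 1711.25.

1711.25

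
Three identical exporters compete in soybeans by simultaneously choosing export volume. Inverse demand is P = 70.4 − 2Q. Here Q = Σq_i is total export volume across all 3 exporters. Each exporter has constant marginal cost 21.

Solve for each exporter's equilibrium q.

A representative exporter's profit is π_i = q_i(70.4 − 2Q) − 21q_i, with Q = q_i + Σ_{j≠i} q_j.
First-order condition: 49.4 − 4q_i − 2Σ_{j≠i} q_j = 0.
With identical exporters, set every q_j = q: then 49.4 − 4q − 4q = 0, i.e. q = 49.4/8 = 6.175.

6.175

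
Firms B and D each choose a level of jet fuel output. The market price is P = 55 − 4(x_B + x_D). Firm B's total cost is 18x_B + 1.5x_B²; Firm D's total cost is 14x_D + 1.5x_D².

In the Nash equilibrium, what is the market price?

34.2

Firm B's profit: π = x_B(55 − 4(x_B + x_D)) − 18x_B − 1.5x_B².
∂π/∂x_B = 37 − 11x_B − 4x_D = 0, so x_B = 37/11 − (4/11)x_D.
By the same steps for D: x_D = 41/11 − (4/11)x_B.
Plugging x_D into B's best response: x_B = 37/11 − (4/11)(41/11 − (4/11)x_B) ⇒ (105/121)x_B = 243/121, so x_B = 81/35.
Then x_D = 41/11 − (4/11)·(81/35) = 101/35.
Equilibrium price: P = 55 − 4·5.2 = 34.2.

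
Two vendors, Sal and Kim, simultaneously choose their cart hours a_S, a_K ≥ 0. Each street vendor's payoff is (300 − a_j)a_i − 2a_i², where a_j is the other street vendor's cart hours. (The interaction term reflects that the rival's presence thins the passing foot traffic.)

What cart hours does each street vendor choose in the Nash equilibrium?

Sal's payoff is (300 − a_K)a_S − 2a_S².
∂π/∂a_S = 300 − a_K − 4a_S = 0, so a_S = 75 − 0.25a_K.
Setting a_S = a_K in the reaction function: a_S = 75 − 0.25a_S, so a_S = 75 / 1.25 = 60.

60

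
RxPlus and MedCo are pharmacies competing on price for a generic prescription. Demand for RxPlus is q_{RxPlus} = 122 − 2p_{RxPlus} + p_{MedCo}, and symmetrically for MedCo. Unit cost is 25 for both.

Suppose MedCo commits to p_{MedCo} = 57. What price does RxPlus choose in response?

RxPlus's profit: π = (p_{RxPlus} − 25)(122 − 2p_{RxPlus} + p_{MedCo}).
∂π/∂p_{RxPlus} = 172 − 4p_{RxPlus} + p_{MedCo} = 0 ⇒ p_{RxPlus} = 43 + 0.25p_{MedCo}.
At p_{MedCo} = 57: p_{RxPlus} = 43 + 0.25·57 = 57.25.

57.25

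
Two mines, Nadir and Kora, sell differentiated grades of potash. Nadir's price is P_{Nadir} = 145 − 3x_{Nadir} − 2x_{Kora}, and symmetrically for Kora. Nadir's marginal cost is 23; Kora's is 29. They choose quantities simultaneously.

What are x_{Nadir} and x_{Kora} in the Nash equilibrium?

15.625, 14.125

Mine Nadir's profit: π = x_{Nadir}(145 − 3x_{Nadir} − 2x_{Kora}) − 23x_{Nadir}.
∂π/∂x_{Nadir} = 122 − 6x_{Nadir} − 2x_{Kora} = 0 ⇒ x_{Nadir} = 61/3 − (1/3)x_{Kora}.
Similarly x_{Kora} = 58/3 − (1/3)x_{Nadir}.
Solving the two reaction functions simultaneously: (1 − (−1/3)(−1/3))x_{Nadir} = 61/3 − (1/3)·(58/3), so (8/9)x_{Nadir} = 125/9 and x_{Nadir} = 15.625.
Then x_{Kora} = 58/3 − (1/3)·15.625 = 14.125.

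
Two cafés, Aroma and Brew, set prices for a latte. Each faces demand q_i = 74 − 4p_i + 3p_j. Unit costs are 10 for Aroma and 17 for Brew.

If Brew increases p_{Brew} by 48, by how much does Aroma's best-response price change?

Aroma's profit: π = (p_{Aroma} − 10)(74 − 4p_{Aroma} + 3p_{Brew}).
∂π/∂p_{Aroma} = 114 − 8p_{Aroma} + 3p_{Brew} = 0 ⇒ p_{Aroma} = 14.25 + 0.375p_{Brew}.
The reaction-function slope is 0.375, so a 48-unit rise in p_{Brew} moves p_{Aroma} by 0.375 × 48 = 18. Aroma's best response rises — the actions are strategic complements.

18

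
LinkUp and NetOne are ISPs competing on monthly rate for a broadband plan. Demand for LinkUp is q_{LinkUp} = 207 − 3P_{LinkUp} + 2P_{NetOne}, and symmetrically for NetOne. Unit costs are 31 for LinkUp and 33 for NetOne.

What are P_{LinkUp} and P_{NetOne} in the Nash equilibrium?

75.375, 76.125

LinkUp's profit: π = (P_{LinkUp} − 31)(207 − 3P_{LinkUp} + 2P_{NetOne}).
∂π/∂P_{LinkUp} = 300 − 6P_{LinkUp} + 2P_{NetOne} = 0 ⇒ P_{LinkUp} = 50 + (1/3)P_{NetOne}.
Similarly P_{NetOne} = 51 + (1/3)P_{LinkUp}.
Plugging P_{NetOne} into LinkUp's best response: P_{LinkUp} = 50 + (1/3)(51 + (1/3)P_{LinkUp}) ⇒ (8/9)P_{LinkUp} = 67, so P_{LinkUp} = 75.375.
Then P_{NetOne} = 51 + (1/3)·75.375 = 76.125.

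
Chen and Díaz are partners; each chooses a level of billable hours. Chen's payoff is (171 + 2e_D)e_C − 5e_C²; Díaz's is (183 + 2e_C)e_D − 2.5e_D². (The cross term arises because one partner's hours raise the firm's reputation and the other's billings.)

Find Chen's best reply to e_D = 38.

Expanding Chen's payoff: 171e_C + 2e_De_C − 5e_C².
∂π/∂e_C = 171 + 2e_D − 10e_C = 0, so e_C = 17.1 + 0.2e_D.
At e_D = 38: e_C = 17.1 + 0.2·38 = 24.7.

24.7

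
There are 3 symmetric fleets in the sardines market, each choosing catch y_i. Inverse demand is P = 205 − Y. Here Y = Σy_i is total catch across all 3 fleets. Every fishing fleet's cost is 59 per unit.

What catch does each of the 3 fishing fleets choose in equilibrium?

36.5

A representative fishing fleet's profit is π_i = y_i(205 − Y) − 59y_i, with Y = y_i + Σ_{j≠i} y_j.
First-order condition: 146 − 2y_i − Σ_{j≠i} y_j = 0.
In a symmetric equilibrium every fishing fleet chooses the same y, so Σ_{j≠i} y_j = 2y. The condition becomes 146 − 4y = 0, giving y = 146/4 = 36.5.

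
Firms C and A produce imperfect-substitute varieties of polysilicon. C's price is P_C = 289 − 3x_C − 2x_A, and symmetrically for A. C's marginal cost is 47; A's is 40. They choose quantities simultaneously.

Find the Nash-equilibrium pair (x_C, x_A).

29.8125, 31.5625

Firm C's profit: π = x_C(289 − 3x_C − 2x_A) − 47x_C.
∂π/∂x_C = 242 − 6x_C − 2x_A = 0 ⇒ x_C = 121/3 − (1/3)x_A.
Similarly x_A = 41.5 − (1/3)x_C.
Substituting the second reaction function into the first: x_C = 121/3 − (1/3)(41.5 − (1/3)x_C), which gives (8/9)x_C = 26.5 ⇒ x_C = 29.8125.
Then x_A = 41.5 − (1/3)·29.8125 = 31.5625.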